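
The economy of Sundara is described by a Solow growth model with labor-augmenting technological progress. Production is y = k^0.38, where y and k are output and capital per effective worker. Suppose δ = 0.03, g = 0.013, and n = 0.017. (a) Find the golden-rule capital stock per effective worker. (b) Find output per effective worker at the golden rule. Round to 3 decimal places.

(a) k_gold ≈ 19.632; (b) y_gold ≈ 3.100

The effective depreciation rate is n + g + δ = 0.017 + 0.013 + 0.03 = 0.06.
Maximizing c = f(k) − (n+g+δ)·k gives f'(k) = n+g+δ, i.e. 0.38·k^(0.38−1) = 0.06, so k_gold = (0.38/0.06)^(1/0.62) ≈ 19.6316.
y_gold = 19.6316^0.38 ≈ 3.0997.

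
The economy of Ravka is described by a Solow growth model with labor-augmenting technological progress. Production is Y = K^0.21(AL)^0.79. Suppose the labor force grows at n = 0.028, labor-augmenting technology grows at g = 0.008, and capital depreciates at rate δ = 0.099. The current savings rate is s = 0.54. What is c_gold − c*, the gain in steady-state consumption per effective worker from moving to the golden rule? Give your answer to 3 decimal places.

Δc ≈ 0.223

The effective depreciation rate is n + g + δ = 0.028 + 0.008 + 0.099 = 0.135.
Current steady state (s = 0.54): k* = (0.54/0.135)^(1/0.79) ≈ 5.7823, y* = 5.7823^0.21 ≈ 1.4456, c* = (1−0.54)·1.4456 ≈ 0.6650.
At the golden rule the marginal product of capital equals n+g+δ: 0.21·k^(0.21−1) = 0.135. Solving, k_gold = (0.21/0.135)^(1/0.79) ≈ 1.7494.
y_gold = 1.7494^0.21 ≈ 1.1246, c_gold = y_gold − 0.135·k_gold ≈ 0.8885.
Gain: Δc = 0.8885 − 0.6650 ≈ 0.2235.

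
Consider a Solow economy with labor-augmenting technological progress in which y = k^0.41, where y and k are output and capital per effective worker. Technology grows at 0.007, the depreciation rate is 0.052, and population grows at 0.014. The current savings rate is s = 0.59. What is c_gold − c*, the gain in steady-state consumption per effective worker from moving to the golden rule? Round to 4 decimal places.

Δc ≈ 0.2057

n + g + δ = 0.014 + 0.007 + 0.052 = 0.073.
Current steady state (s = 0.59): k* = (0.59/0.073)^(1/0.59) ≈ 34.5291, y* = 34.5291^0.41 ≈ 4.2722, c* = (1−0.59)·4.2722 ≈ 1.7516.
Maximizing c = f(k) − (n+g+δ)·k gives f'(k) = n+g+δ, i.e. 0.41·k^(0.41−1) = 0.073, so k_gold = (0.41/0.073)^(1/0.59) ≈ 18.6326.
y_gold = 18.6326^0.41 ≈ 3.3175, c_gold = y_gold − 0.073·k_gold ≈ 1.9573.
Gain: Δc = 1.9573 − 1.7516 ≈ 0.2057.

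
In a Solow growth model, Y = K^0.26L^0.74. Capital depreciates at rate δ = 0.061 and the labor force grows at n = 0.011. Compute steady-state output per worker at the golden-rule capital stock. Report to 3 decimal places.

y_gold ≈ 1.570

n + δ = 0.011 + 0.061 = 0.072.
At the golden rule the marginal product of capital equals n+δ: 0.26·k^(0.26−1) = 0.072. Solving, k_gold = (0.26/0.072)^(1/0.74) ≈ 5.6698.
Output: y_gold = k_gold^0.26 = 5.6698^0.26 ≈ 1.5701.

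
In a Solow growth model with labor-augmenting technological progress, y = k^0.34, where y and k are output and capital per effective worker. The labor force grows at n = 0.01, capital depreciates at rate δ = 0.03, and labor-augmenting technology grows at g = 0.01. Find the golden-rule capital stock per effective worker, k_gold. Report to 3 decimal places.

Break-even investment rate: n + g + δ = 0.01 + 0.01 + 0.03 = 0.05.
At the golden rule the marginal product of capital equals n+g+δ: 0.34·k^(0.34−1) = 0.05. Solving, k_gold = (0.34/0.05)^(1/0.66) ≈ 18.2548.

k_gold ≈ 18.255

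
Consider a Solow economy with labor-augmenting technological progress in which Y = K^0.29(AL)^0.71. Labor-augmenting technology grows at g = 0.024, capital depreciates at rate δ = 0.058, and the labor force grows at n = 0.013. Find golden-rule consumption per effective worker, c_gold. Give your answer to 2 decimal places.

c_gold ≈ 1.12

Break-even investment rate: n + g + δ = 0.013 + 0.024 + 0.058 = 0.095.
At the golden rule the marginal product of capital equals n+g+δ: 0.29·k^(0.29−1) = 0.095. Solving, k_gold = (0.29/0.095)^(1/0.71) ≈ 4.8155.
y_gold = 4.8155^0.29 ≈ 1.5775.
c_gold = y_gold − (n+g+δ)·k_gold = 1.5775 − 0.095·4.8155 ≈ 1.1200.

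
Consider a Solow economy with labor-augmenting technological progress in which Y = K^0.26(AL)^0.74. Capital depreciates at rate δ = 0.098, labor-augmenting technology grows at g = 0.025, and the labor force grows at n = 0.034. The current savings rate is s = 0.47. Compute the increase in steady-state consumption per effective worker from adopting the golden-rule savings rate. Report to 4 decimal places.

Δc ≈ 0.1044

n + g + δ = 0.034 + 0.025 + 0.098 = 0.157.
Current steady state (s = 0.47): k* = (0.47/0.157)^(1/0.74) ≈ 4.4006, y* = 4.4006^0.26 ≈ 1.4700, c* = (1−0.47)·1.4700 ≈ 0.7791.
Golden rule sets MPK = n+g+δ: 0.26·k^(0.26−1) = 0.157, so k_gold = (0.26/0.157)^(1/0.74) ≈ 1.9772.
y_gold = 1.9772^0.26 ≈ 1.1939, c_gold = y_gold − 0.157·k_gold ≈ 0.8835.
Gain: Δc = 0.8835 − 0.7791 ≈ 0.1044.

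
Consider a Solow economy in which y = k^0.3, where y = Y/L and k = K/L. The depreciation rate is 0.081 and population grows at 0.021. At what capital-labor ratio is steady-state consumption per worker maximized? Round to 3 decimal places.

n + δ = 0.021 + 0.081 = 0.102.
Setting f'(k) = n+δ gives 0.3·k^(0.3−1) = 0.102, hence k_gold = (0.3/0.102)^(1/0.7) ≈ 4.6700.

k_gold ≈ 4.670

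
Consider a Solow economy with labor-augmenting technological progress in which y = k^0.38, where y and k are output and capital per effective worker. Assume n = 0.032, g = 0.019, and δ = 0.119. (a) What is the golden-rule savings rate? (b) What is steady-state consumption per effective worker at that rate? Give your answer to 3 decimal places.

The effective depreciation rate is n + g + δ = 0.032 + 0.019 + 0.119 = 0.17.
For Cobb-Douglas, s_gold equals capital's share: s_gold = 0.38.
Setting f'(k) = n+g+δ gives 0.38·k^(0.38−1) = 0.17, hence k_gold = (0.38/0.17)^(1/0.62) ≈ 3.6597.
y_gold = 3.6597^0.38 ≈ 1.6372; c_gold = (1−0.38)·y_gold ≈ 1.0151.

(a) s_gold = 0.380; (b) c_gold ≈ 1.015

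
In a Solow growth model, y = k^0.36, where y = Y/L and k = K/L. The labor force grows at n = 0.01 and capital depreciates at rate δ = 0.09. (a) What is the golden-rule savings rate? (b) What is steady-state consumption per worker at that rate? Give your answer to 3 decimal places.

(a) s_gold = 0.360; (b) c_gold ≈ 1.316

The effective depreciation rate is n + δ = 0.01 + 0.09 = 0.1.
For Cobb-Douglas, s_gold equals capital's share: s_gold = 0.36.
Setting f'(k) = n+δ gives 0.36·k^(0.36−1) = 0.1, hence k_gold = (0.36/0.1)^(1/0.64) ≈ 7.3998.
y_gold = 7.3998^0.36 ≈ 2.0555; c_gold = (1−0.36)·y_gold ≈ 1.3155.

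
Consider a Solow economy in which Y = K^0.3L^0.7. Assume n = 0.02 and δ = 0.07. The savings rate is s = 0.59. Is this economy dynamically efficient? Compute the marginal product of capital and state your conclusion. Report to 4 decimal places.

The effective depreciation rate is n + δ = 0.02 + 0.07 = 0.09.
Steady-state k*: s·k^0.3 = 0.09·k gives k* = (0.59/0.09)^(1/0.7) ≈ 14.6752.
MPK = 0.3·14.6752^(-0.7) ≈ 0.0458.
MPK < n+δ = 0.09, so the economy is dynamically inefficient (over-saving).

dynamically inefficient; MPK ≈ 0.0458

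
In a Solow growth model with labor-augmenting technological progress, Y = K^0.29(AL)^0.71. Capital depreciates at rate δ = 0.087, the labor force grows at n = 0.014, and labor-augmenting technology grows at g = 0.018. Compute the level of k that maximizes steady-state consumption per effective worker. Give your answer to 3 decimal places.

k_gold ≈ 3.506

Break-even investment rate: n + g + δ = 0.014 + 0.018 + 0.087 = 0.119.
Maximizing c = f(k) − (n+g+δ)·k gives f'(k) = n+g+δ, i.e. 0.29·k^(0.29−1) = 0.119, so k_gold = (0.29/0.119)^(1/0.71) ≈ 3.5064.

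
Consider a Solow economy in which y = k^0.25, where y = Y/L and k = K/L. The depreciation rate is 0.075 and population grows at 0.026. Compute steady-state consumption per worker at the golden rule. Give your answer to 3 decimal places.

Break-even investment rate: n + δ = 0.026 + 0.075 = 0.101.
At the golden rule the marginal product of capital equals n+δ: 0.25·k^(0.25−1) = 0.101. Solving, k_gold = (0.25/0.101)^(1/0.75) ≈ 3.3483.
y_gold = 3.3483^0.25 ≈ 1.3527.
c_gold = y_gold − (n+δ)·k_gold = 1.3527 − 0.101·3.3483 ≈ 1.0145.

c_gold ≈ 1.015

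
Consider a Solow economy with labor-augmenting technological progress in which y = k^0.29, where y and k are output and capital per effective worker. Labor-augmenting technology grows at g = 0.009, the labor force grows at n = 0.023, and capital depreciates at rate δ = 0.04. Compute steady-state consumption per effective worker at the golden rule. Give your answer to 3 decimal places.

The effective depreciation rate is n + g + δ = 0.023 + 0.009 + 0.04 = 0.072.
Golden rule sets MPK = n+g+δ: 0.29·k^(0.29−1) = 0.072, so k_gold = (0.29/0.072)^(1/0.71) ≈ 7.1155.
y_gold = 7.1155^0.29 ≈ 1.7666.
c_gold = y_gold − (n+g+δ)·k_gold = 1.7666 − 0.072·7.1155 ≈ 1.2543.

c_gold ≈ 1.254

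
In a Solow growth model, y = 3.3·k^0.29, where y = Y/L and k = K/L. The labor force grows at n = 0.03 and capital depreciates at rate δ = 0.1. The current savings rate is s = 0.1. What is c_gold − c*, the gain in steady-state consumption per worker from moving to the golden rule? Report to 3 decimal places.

Δc ≈ 0.950

Break-even investment rate: n + δ = 0.03 + 0.1 = 0.13.
Current steady state (s = 0.1): k* = (0.1·3.3/0.13)^(1/0.71) ≈ 3.7138, y* = 3.3·3.7138^0.29 ≈ 4.8279, c* = (1−0.1)·4.8279 ≈ 4.3451.
At the golden rule the marginal product of capital equals n+δ: 0.29·3.3·k^(0.29−1) = 0.13. Solving, k_gold = (0.29·3.3/0.13)^(1/0.71) ≈ 16.6373.
y_gold = 3.3·16.6373^0.29 ≈ 7.4581, c_gold = y_gold − 0.13·k_gold ≈ 5.2952.
Gain: Δc = 5.2952 − 4.3451 ≈ 0.9501.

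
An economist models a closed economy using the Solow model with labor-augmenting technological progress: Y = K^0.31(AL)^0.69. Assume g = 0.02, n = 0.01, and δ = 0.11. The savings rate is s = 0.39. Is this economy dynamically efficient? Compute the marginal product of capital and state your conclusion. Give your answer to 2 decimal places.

dynamically inefficient; MPK ≈ 0.11

Capital per effective worker breaks even when investment replaces (n + g + δ)·k; here n + g + δ = 0.14.
Steady-state k*: s·k^0.31 = 0.14·k gives k* = (0.39/0.14)^(1/0.69) ≈ 4.4140.
MPK = 0.31·4.4140^(-0.69) ≈ 0.1113.
MPK < n+g+δ = 0.14, so the economy is dynamically inefficient (over-saving).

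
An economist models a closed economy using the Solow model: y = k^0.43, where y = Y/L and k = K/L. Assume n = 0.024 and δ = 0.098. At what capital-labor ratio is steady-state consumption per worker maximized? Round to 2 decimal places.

k_gold ≈ 9.12

Capital per worker breaks even when investment replaces (n + δ)·k; here n + δ = 0.122.
At the golden rule the marginal product of capital equals n+δ: 0.43·k^(0.43−1) = 0.122. Solving, k_gold = (0.43/0.122)^(1/0.57) ≈ 9.1167.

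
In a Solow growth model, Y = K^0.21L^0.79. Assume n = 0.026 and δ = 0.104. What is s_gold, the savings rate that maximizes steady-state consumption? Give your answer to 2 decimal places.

The effective depreciation rate is n + δ = 0.026 + 0.104 = 0.13.
At the golden rule MPK = n+δ, and in any Cobb-Douglas steady state s = (n+δ)·k/y = MPK·k/y = capital's share 0.21.

s_gold = 0.21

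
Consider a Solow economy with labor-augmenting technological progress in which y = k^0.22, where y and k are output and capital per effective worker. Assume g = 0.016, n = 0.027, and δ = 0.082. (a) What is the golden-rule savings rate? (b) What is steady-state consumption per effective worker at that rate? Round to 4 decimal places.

The effective depreciation rate is n + g + δ = 0.027 + 0.016 + 0.082 = 0.125.
For Cobb-Douglas, s_gold equals capital's share: s_gold = 0.22.
Golden rule sets MPK = n+g+δ: 0.22·k^(0.22−1) = 0.125, so k_gold = (0.22/0.125)^(1/0.78) ≈ 2.0642.
y_gold = 2.0642^0.22 ≈ 1.1729; c_gold = (1−0.22)·y_gold ≈ 0.9148.

(a) s_gold = 0.2200; (b) c_gold ≈ 0.9148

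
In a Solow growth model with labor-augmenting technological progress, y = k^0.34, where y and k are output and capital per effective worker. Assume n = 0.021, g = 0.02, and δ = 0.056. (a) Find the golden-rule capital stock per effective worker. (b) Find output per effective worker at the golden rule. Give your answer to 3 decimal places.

(a) k_gold ≈ 6.688; (b) y_gold ≈ 1.908

The effective depreciation rate is n + g + δ = 0.021 + 0.02 + 0.056 = 0.097.
Maximizing c = f(k) − (n+g+δ)·k gives f'(k) = n+g+δ, i.e. 0.34·k^(0.34−1) = 0.097, so k_gold = (0.34/0.097)^(1/0.66) ≈ 6.6883.
y_gold = 6.6883^0.34 ≈ 1.9081.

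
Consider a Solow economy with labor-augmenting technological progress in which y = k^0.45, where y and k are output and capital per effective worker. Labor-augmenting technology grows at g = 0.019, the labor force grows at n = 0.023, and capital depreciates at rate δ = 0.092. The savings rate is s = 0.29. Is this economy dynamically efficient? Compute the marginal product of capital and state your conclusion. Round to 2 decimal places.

n + g + δ = 0.023 + 0.019 + 0.092 = 0.134.
Steady-state k*: s·k^0.45 = 0.134·k gives k* = (0.29/0.134)^(1/0.55) ≈ 4.0703.
MPK = 0.45·4.0703^(-0.55) ≈ 0.2079.
MPK > n+g+δ = 0.134, so the economy is dynamically efficient (under-saving).

dynamically efficient; MPK ≈ 0.21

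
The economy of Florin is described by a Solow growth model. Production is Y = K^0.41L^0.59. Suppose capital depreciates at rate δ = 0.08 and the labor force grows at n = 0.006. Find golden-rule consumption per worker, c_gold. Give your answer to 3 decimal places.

c_gold ≈ 1.747

n + δ = 0.006 + 0.08 = 0.086.
At the golden rule the marginal product of capital equals n+δ: 0.41·k^(0.41−1) = 0.086. Solving, k_gold = (0.41/0.086)^(1/0.59) ≈ 14.1136.
y_gold = 14.1136^0.41 ≈ 2.9604.
c_gold = y_gold − (n+δ)·k_gold = 2.9604 − 0.086·14.1136 ≈ 1.7466.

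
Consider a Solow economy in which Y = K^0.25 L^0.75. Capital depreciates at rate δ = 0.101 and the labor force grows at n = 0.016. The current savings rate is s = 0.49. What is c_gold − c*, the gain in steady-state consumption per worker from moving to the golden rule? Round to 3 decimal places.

Δc ≈ 0.144

Capital per worker breaks even when investment replaces (n + δ)·k; here n + δ = 0.117.
Current steady state (s = 0.49): k* = (0.49/0.117)^(1/0.75) ≈ 6.7507, y* = 6.7507^0.25 ≈ 1.6119, c* = (1−0.49)·1.6119 ≈ 0.8221.
At the golden rule the marginal product of capital equals n+δ: 0.25·k^(0.25−1) = 0.117. Solving, k_gold = (0.25/0.117)^(1/0.75) ≈ 2.7522.
y_gold = 2.7522^0.25 ≈ 1.2880, c_gold = y_gold − 0.117·k_gold ≈ 0.9660.
Gain: Δc = 0.9660 − 0.8221 ≈ 0.1439.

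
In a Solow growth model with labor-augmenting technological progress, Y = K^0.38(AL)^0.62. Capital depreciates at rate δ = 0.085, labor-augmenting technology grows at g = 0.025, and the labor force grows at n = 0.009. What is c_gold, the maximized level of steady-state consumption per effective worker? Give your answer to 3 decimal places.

c_gold ≈ 1.263

Break-even investment rate: n + g + δ = 0.009 + 0.025 + 0.085 = 0.119.
Golden rule sets MPK = n+g+δ: 0.38·k^(0.38−1) = 0.119, so k_gold = (0.38/0.119)^(1/0.62) ≈ 6.5056.
y_gold = 6.5056^0.38 ≈ 2.0373.
c_gold = y_gold − (n+g+δ)·k_gold = 2.0373 − 0.119·6.5056 ≈ 1.2631.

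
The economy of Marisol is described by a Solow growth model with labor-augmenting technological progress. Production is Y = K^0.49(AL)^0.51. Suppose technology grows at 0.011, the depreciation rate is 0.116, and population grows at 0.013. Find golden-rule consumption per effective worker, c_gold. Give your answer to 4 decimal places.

c_gold ≈ 1.6994

Capital per effective worker breaks even when investment replaces (n + g + δ)·k; here n + g + δ = 0.14.
Maximizing c = f(k) − (n+g+δ)·k gives f'(k) = n+g+δ, i.e. 0.49·k^(0.49−1) = 0.14, so k_gold = (0.49/0.14)^(1/0.51) ≈ 11.6627.
y_gold = 11.6627^0.49 ≈ 3.3322.
c_gold = y_gold − (n+g+δ)·k_gold = 3.3322 − 0.14·11.6627 ≈ 1.6994.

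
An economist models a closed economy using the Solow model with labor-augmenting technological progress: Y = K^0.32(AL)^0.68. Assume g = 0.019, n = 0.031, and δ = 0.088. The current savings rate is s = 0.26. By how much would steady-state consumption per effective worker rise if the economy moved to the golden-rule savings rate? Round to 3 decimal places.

Δc ≈ 0.013

Break-even investment rate: n + g + δ = 0.031 + 0.019 + 0.088 = 0.138.
Current steady state (s = 0.26): k* = (0.26/0.138)^(1/0.68) ≈ 2.5383, y* = 2.5383^0.32 ≈ 1.3473, c* = (1−0.26)·1.3473 ≈ 0.9970.
At the golden rule the marginal product of capital equals n+g+δ: 0.32·k^(0.32−1) = 0.138. Solving, k_gold = (0.32/0.138)^(1/0.68) ≈ 3.4448.
y_gold = 3.4448^0.32 ≈ 1.4856, c_gold = y_gold − 0.138·k_gold ≈ 1.0102.
Gain: Δc = 1.0102 − 0.9970 ≈ 0.0132.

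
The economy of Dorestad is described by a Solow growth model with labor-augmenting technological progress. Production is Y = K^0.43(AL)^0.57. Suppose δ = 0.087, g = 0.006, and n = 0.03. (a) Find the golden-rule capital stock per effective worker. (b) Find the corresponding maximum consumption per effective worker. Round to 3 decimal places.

(a) k_gold ≈ 8.987; (b) c_gold ≈ 1.465

Capital per effective worker breaks even when investment replaces (n + g + δ)·k; here n + g + δ = 0.123.
Maximizing c = f(k) − (n+g+δ)·k gives f'(k) = n+g+δ, i.e. 0.43·k^(0.43−1) = 0.123, so k_gold = (0.43/0.123)^(1/0.57) ≈ 8.9871.
y_gold = 8.9871^0.43 ≈ 2.5707; c_gold = y_gold − 0.123·k_gold ≈ 1.4653.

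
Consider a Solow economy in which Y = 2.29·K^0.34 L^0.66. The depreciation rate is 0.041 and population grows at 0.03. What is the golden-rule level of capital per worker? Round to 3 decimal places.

k_gold ≈ 37.657

Capital per worker breaks even when investment replaces (n + δ)·k; here n + δ = 0.071.
Setting f'(k) = n+δ gives 0.34·2.29·k^(0.34−1) = 0.071, hence k_gold = (0.34·2.29/0.071)^(1/0.66) ≈ 37.6567.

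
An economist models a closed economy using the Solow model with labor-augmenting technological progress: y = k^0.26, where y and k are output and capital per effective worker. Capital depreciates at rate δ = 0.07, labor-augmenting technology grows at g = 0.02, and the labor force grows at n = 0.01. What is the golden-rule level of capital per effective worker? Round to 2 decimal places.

The effective depreciation rate is n + g + δ = 0.01 + 0.02 + 0.07 = 0.1.
At the golden rule the marginal product of capital equals n+g+δ: 0.26·k^(0.26−1) = 0.1. Solving, k_gold = (0.26/0.1)^(1/0.74) ≈ 3.6373.

k_gold ≈ 3.64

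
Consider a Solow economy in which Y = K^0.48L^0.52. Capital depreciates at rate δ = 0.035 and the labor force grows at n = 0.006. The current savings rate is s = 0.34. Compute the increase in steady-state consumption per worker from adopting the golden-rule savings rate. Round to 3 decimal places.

Δc ≈ 0.387

n + δ = 0.006 + 0.035 = 0.041.
Current steady state (s = 0.34): k* = (0.34/0.041)^(1/0.52) ≈ 58.4415, y* = 58.4415^0.48 ≈ 7.0474, c* = (1−0.34)·7.0474 ≈ 4.6513.
Maximizing c = f(k) − (n+δ)·k gives f'(k) = n+δ, i.e. 0.48·k^(0.48−1) = 0.041, so k_gold = (0.48/0.041)^(1/0.52) ≈ 113.4294.
y_gold = 113.4294^0.48 ≈ 9.6888, c_gold = y_gold − 0.041·k_gold ≈ 5.0382.
Gain: Δc = 5.0382 − 4.6513 ≈ 0.3869.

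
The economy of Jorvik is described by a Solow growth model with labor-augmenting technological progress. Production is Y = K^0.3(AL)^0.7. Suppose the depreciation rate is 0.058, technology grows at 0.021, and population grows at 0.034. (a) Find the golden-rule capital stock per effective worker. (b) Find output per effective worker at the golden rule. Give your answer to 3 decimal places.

(a) k_gold ≈ 4.034; (b) y_gold ≈ 1.520

Capital per effective worker breaks even when investment replaces (n + g + δ)·k; here n + g + δ = 0.113.
Maximizing c = f(k) − (n+g+δ)·k gives f'(k) = n+g+δ, i.e. 0.3·k^(0.3−1) = 0.113, so k_gold = (0.3/0.113)^(1/0.7) ≈ 4.0344.
y_gold = 4.0344^0.3 ≈ 1.5196.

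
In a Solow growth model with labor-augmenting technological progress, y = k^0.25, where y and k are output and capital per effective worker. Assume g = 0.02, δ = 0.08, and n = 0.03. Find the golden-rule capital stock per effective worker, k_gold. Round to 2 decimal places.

k_gold ≈ 2.39

Break-even investment rate: n + g + δ = 0.03 + 0.02 + 0.08 = 0.13.
Maximizing c = f(k) − (n+g+δ)·k gives f'(k) = n+g+δ, i.e. 0.25·k^(0.25−1) = 0.13, so k_gold = (0.25/0.13)^(1/0.75) ≈ 2.3915.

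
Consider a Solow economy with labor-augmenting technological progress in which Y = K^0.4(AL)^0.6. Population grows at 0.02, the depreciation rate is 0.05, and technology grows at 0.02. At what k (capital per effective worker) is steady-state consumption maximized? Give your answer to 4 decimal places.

n + g + δ = 0.02 + 0.02 + 0.05 = 0.09.
Maximizing c = f(k) − (n+g+δ)·k gives f'(k) = n+g+δ, i.e. 0.4·k^(0.4−1) = 0.09, so k_gold = (0.4/0.09)^(1/0.6) ≈ 12.0142.

k_gold ≈ 12.0142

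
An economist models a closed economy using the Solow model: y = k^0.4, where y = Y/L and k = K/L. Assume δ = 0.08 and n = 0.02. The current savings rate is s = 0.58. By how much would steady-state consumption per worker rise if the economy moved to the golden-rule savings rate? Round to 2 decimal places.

Δc ≈ 0.16

n + δ = 0.02 + 0.08 = 0.1.
Current steady state (s = 0.58): k* = (0.58/0.1)^(1/0.6) ≈ 18.7232, y* = 18.7232^0.4 ≈ 3.2281, c* = (1−0.58)·3.2281 ≈ 1.3558.
At the golden rule the marginal product of capital equals n+δ: 0.4·k^(0.4−1) = 0.1. Solving, k_gold = (0.4/0.1)^(1/0.6) ≈ 10.0794.
y_gold = 10.0794^0.4 ≈ 2.5198, c_gold = y_gold − 0.1·k_gold ≈ 1.5119.
Gain: Δc = 1.5119 − 1.3558 ≈ 0.1561.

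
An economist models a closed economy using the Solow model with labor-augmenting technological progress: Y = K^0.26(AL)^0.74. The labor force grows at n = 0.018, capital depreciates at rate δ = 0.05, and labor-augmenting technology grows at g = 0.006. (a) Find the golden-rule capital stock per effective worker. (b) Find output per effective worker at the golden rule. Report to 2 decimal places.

Break-even investment rate: n + g + δ = 0.018 + 0.006 + 0.05 = 0.074.
Golden rule sets MPK = n+g+δ: 0.26·k^(0.26−1) = 0.074, so k_gold = (0.26/0.074)^(1/0.74) ≈ 5.4637.
y_gold = 5.4637^0.26 ≈ 1.5551.

(a) k_gold ≈ 5.46; (b) y_gold ≈ 1.56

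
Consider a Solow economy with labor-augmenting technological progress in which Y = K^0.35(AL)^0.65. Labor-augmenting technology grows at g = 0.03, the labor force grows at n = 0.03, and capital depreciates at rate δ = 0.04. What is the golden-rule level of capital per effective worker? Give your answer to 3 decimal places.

k_gold ≈ 6.871

Break-even investment rate: n + g + δ = 0.03 + 0.03 + 0.04 = 0.1.
Maximizing c = f(k) − (n+g+δ)·k gives f'(k) = n+g+δ, i.e. 0.35·k^(0.35−1) = 0.1, so k_gold = (0.35/0.1)^(1/0.65) ≈ 6.8711.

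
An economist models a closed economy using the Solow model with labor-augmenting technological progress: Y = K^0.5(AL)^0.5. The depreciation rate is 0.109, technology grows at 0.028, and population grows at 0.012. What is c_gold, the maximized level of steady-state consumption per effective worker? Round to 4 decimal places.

c_gold ≈ 1.6779

n + g + δ = 0.012 + 0.028 + 0.109 = 0.149.
At the golden rule the marginal product of capital equals n+g+δ: 0.5·k^(0.5−1) = 0.149. Solving, k_gold = (0.5/0.149)^(1/0.5) ≈ 11.2608.
y_gold = 11.2608^0.5 ≈ 3.3557.
c_gold = y_gold − (n+g+δ)·k_gold = 3.3557 − 0.149·11.2608 ≈ 1.6779.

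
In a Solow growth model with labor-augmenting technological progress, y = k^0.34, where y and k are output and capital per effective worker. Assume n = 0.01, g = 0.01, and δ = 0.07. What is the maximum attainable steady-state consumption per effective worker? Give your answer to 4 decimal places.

The effective depreciation rate is n + g + δ = 0.01 + 0.01 + 0.07 = 0.09.
Maximizing c = f(k) − (n+g+δ)·k gives f'(k) = n+g+δ, i.e. 0.34·k^(0.34−1) = 0.09, so k_gold = (0.34/0.09)^(1/0.66) ≈ 7.4920.
y_gold = 7.4920^0.34 ≈ 1.9832.
c_gold = y_gold − (n+g+δ)·k_gold = 1.9832 − 0.09·7.4920 ≈ 1.3089.

c_gold ≈ 1.3089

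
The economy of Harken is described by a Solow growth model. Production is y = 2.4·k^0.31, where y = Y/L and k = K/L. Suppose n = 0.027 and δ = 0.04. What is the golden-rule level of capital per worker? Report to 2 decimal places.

Capital per worker breaks even when investment replaces (n + δ)·k; here n + δ = 0.067.
Golden rule sets MPK = n+δ: 0.31·2.4·k^(0.31−1) = 0.067, so k_gold = (0.31·2.4/0.067)^(1/0.69) ≈ 32.7503.

k_gold ≈ 32.75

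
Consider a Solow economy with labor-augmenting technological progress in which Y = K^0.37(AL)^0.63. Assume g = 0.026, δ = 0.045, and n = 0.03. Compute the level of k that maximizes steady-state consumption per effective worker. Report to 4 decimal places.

k_gold ≈ 7.8532

The effective depreciation rate is n + g + δ = 0.03 + 0.026 + 0.045 = 0.101.
Golden rule sets MPK = n+g+δ: 0.37·k^(0.37−1) = 0.101, so k_gold = (0.37/0.101)^(1/0.63) ≈ 7.8532.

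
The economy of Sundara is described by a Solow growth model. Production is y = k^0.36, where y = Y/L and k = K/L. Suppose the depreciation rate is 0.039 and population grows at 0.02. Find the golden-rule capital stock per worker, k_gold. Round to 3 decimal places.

Break-even investment rate: n + δ = 0.02 + 0.039 = 0.059.
At the golden rule the marginal product of capital equals n+δ: 0.36·k^(0.36−1) = 0.059. Solving, k_gold = (0.36/0.059)^(1/0.64) ≈ 16.8759.

k_gold ≈ 16.876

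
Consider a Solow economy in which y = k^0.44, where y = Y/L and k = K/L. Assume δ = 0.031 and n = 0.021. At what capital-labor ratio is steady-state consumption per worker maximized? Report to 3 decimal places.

k_gold ≈ 45.306

Capital per worker breaks even when investment replaces (n + δ)·k; here n + δ = 0.052.
Golden rule sets MPK = n+δ: 0.44·k^(0.44−1) = 0.052, so k_gold = (0.44/0.052)^(1/0.56) ≈ 45.3064.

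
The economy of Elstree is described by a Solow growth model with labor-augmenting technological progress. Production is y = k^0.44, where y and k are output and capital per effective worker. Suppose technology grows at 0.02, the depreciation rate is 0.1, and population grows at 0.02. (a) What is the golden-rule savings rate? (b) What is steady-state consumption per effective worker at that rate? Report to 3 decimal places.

Break-even investment rate: n + g + δ = 0.02 + 0.02 + 0.1 = 0.14.
For Cobb-Douglas, s_gold equals capital's share: s_gold = 0.44.
Setting f'(k) = n+g+δ gives 0.44·k^(0.44−1) = 0.14, hence k_gold = (0.44/0.14)^(1/0.56) ≈ 7.7282.
y_gold = 7.7282^0.44 ≈ 2.4590; c_gold = (1−0.44)·y_gold ≈ 1.3770.

(a) s_gold = 0.440; (b) c_gold ≈ 1.377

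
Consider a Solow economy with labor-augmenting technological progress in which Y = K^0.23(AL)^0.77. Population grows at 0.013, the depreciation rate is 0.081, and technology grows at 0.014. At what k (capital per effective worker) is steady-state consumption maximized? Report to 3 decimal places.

The effective depreciation rate is n + g + δ = 0.013 + 0.014 + 0.081 = 0.108.
Maximizing c = f(k) − (n+g+δ)·k gives f'(k) = n+g+δ, i.e. 0.23·k^(0.23−1) = 0.108, so k_gold = (0.23/0.108)^(1/0.77) ≈ 2.6691.

k_gold ≈ 2.669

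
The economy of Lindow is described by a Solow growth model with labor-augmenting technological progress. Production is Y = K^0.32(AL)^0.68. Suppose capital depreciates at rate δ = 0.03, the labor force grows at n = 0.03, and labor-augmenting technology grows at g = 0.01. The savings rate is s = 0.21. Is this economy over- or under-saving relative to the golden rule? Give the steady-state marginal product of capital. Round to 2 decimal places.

Capital per effective worker breaks even when investment replaces (n + g + δ)·k; here n + g + δ = 0.07.
Steady-state k*: s·k^0.32 = 0.07·k gives k* = (0.21/0.07)^(1/0.68) ≈ 5.0309.
MPK = 0.32·5.0309^(-0.68) ≈ 0.1067.
MPK > n+g+δ = 0.07, so the economy is dynamically efficient (under-saving).

under-saving; MPK ≈ 0.11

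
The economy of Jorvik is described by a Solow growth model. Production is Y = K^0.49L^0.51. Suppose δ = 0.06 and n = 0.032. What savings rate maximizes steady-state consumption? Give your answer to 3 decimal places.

s_gold = 0.490

Capital per worker breaks even when investment replaces (n + δ)·k; here n + δ = 0.092.
At the golden rule MPK = n+δ, and in any Cobb-Douglas steady state s = (n+δ)·k/y = MPK·k/y = capital's share 0.49.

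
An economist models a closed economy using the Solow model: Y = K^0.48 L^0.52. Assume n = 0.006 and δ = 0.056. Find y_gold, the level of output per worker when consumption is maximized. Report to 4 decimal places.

The effective depreciation rate is n + δ = 0.006 + 0.056 = 0.062.
Maximizing c = f(k) − (n+δ)·k gives f'(k) = n+δ, i.e. 0.48·k^(0.48−1) = 0.062, so k_gold = (0.48/0.062)^(1/0.52) ≈ 51.2066.
Output: y_gold = k_gold^0.48 = 51.2066^0.48 ≈ 6.6142.

y_gold ≈ 6.6142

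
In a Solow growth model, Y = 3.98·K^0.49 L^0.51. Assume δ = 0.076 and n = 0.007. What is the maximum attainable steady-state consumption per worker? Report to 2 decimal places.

c_gold ≈ 42.14

Break-even investment rate: n + δ = 0.007 + 0.076 = 0.083.
Golden rule sets MPK = n+δ: 0.49·3.98·k^(0.49−1) = 0.083, so k_gold = (0.49·3.98/0.083)^(1/0.51) ≈ 487.7950.
y_gold = 3.98·487.7950^0.49 ≈ 82.6265.
c_gold = y_gold − (n+δ)·k_gold = 82.6265 − 0.083·487.7950 ≈ 42.1395.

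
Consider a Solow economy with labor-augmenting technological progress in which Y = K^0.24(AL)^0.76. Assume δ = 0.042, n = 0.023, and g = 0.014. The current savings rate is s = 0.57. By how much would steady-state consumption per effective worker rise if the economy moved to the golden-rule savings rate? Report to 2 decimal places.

Δc ≈ 0.28

n + g + δ = 0.023 + 0.014 + 0.042 = 0.079.
Current steady state (s = 0.57): k* = (0.57/0.079)^(1/0.76) ≈ 13.4671, y* = 13.4671^0.24 ≈ 1.8665, c* = (1−0.57)·1.8665 ≈ 0.8026.
Golden rule sets MPK = n+g+δ: 0.24·k^(0.24−1) = 0.079, so k_gold = (0.24/0.079)^(1/0.76) ≈ 4.3150.
y_gold = 4.3150^0.24 ≈ 1.4203, c_gold = y_gold − 0.079·k_gold ≈ 1.0795.
Gain: Δc = 1.0795 − 0.8026 ≈ 0.2769.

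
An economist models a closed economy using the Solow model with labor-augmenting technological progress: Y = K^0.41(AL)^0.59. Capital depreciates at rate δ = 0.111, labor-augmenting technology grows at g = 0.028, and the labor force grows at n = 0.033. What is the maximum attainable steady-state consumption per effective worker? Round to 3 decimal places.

Capital per effective worker breaks even when investment replaces (n + g + δ)·k; here n + g + δ = 0.172.
At the golden rule the marginal product of capital equals n+g+δ: 0.41·k^(0.41−1) = 0.172. Solving, k_gold = (0.41/0.172)^(1/0.59) ≈ 4.3593.
y_gold = 4.3593^0.41 ≈ 1.8288.
c_gold = y_gold − (n+g+δ)·k_gold = 1.8288 − 0.172·4.3593 ≈ 1.0790.

c_gold ≈ 1.079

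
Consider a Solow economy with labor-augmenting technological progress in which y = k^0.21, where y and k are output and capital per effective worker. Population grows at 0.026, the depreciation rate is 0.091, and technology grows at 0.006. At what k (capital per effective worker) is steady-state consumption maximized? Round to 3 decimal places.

The effective depreciation rate is n + g + δ = 0.026 + 0.006 + 0.091 = 0.123.
Maximizing c = f(k) − (n+g+δ)·k gives f'(k) = n+g+δ, i.e. 0.21·k^(0.21−1) = 0.123, so k_gold = (0.21/0.123)^(1/0.79) ≈ 1.9682.

k_gold ≈ 1.968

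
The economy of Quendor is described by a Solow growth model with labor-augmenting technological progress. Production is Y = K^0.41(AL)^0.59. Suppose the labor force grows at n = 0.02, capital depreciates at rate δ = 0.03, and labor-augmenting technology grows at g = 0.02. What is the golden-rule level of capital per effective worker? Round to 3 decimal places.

The effective depreciation rate is n + g + δ = 0.02 + 0.02 + 0.03 = 0.07.
Maximizing c = f(k) − (n+g+δ)·k gives f'(k) = n+g+δ, i.e. 0.41·k^(0.41−1) = 0.07, so k_gold = (0.41/0.07)^(1/0.59) ≈ 20.0061.

k_gold ≈ 20.006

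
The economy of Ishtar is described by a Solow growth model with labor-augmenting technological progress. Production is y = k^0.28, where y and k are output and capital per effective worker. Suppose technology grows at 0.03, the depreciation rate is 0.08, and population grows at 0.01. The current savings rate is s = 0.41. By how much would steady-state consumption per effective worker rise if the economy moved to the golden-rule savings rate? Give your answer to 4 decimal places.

Δc ≈ 0.0496

Capital per effective worker breaks even when investment replaces (n + g + δ)·k; here n + g + δ = 0.12.
Current steady state (s = 0.41): k* = (0.41/0.12)^(1/0.72) ≈ 5.5095, y* = 5.5095^0.28 ≈ 1.6125, c* = (1−0.41)·1.6125 ≈ 0.9514.
Maximizing c = f(k) − (n+g+δ)·k gives f'(k) = n+g+δ, i.e. 0.28·k^(0.28−1) = 0.12, so k_gold = (0.28/0.12)^(1/0.72) ≈ 3.2440.
y_gold = 3.2440^0.28 ≈ 1.3903, c_gold = y_gold − 0.12·k_gold ≈ 1.0010.
Gain: Δc = 1.0010 − 0.9514 ≈ 0.0496.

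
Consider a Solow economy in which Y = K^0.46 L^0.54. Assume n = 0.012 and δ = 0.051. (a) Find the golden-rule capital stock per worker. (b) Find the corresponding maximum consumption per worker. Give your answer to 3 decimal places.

n + δ = 0.012 + 0.051 = 0.063.
Maximizing c = f(k) − (n+δ)·k gives f'(k) = n+δ, i.e. 0.46·k^(0.46−1) = 0.063, so k_gold = (0.46/0.063)^(1/0.54) ≈ 39.7119.
y_gold = 39.7119^0.46 ≈ 5.4388; c_gold = y_gold − 0.063·k_gold ≈ 2.9370.

(a) k_gold ≈ 39.712; (b) c_gold ≈ 2.937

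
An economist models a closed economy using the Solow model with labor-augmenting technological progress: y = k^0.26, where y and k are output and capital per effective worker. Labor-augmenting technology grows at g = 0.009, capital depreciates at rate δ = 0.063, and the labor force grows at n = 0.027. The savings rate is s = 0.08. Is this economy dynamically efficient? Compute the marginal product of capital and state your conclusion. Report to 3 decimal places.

Capital per effective worker breaks even when investment replaces (n + g + δ)·k; here n + g + δ = 0.099.
Steady-state k*: s·k^0.26 = 0.099·k gives k* = (0.08/0.099)^(1/0.74) ≈ 0.7498.
MPK = 0.26·0.7498^(-0.74) ≈ 0.3218.
MPK > n+g+δ = 0.099, so the economy is dynamically efficient (under-saving).

dynamically efficient; MPK ≈ 0.322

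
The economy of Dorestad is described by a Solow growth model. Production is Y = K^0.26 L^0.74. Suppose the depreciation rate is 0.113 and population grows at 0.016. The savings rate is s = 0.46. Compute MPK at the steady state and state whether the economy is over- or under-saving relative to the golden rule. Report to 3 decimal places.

over-saving; MPK ≈ 0.073

Break-even investment rate: n + δ = 0.016 + 0.113 = 0.129.
Steady-state k*: s·k^0.26 = 0.129·k gives k* = (0.46/0.129)^(1/0.74) ≈ 5.5741.
MPK = 0.26·5.5741^(-0.74) ≈ 0.0729.
MPK < n+δ = 0.129, so the economy is dynamically inefficient (over-saving).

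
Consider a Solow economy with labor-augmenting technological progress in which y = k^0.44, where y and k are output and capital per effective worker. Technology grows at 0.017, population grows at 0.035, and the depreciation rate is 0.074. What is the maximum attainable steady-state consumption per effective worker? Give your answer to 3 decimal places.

c_gold ≈ 1.496

Capital per effective worker breaks even when investment replaces (n + g + δ)·k; here n + g + δ = 0.126.
Setting f'(k) = n+g+δ gives 0.44·k^(0.44−1) = 0.126, hence k_gold = (0.44/0.126)^(1/0.56) ≈ 9.3280.
y_gold = 9.3280^0.44 ≈ 2.6712.
c_gold = y_gold − (n+g+δ)·k_gold = 2.6712 − 0.126·9.3280 ≈ 1.4959.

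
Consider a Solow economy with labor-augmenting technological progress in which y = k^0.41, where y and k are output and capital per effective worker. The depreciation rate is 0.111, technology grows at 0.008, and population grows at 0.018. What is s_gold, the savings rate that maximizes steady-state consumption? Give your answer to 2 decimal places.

s_gold = 0.41

n + g + δ = 0.018 + 0.008 + 0.111 = 0.137.
At the golden rule MPK = n+g+δ, and in any Cobb-Douglas steady state s = (n+g+δ)·k/y = MPK·k/y = capital's share 0.41.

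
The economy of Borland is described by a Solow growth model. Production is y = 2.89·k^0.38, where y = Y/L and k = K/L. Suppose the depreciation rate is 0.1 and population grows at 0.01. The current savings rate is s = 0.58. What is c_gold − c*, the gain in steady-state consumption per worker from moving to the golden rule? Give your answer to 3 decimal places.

The effective depreciation rate is n + δ = 0.01 + 0.1 = 0.11.
Current steady state (s = 0.58): k* = (0.58·2.89/0.11)^(1/0.62) ≈ 80.9015, y* = 2.89·80.9015^0.38 ≈ 15.3434, c* = (1−0.58)·15.3434 ≈ 6.4442.
Maximizing c = f(k) − (n+δ)·k gives f'(k) = n+δ, i.e. 0.38·2.89·k^(0.38−1) = 0.11, so k_gold = (0.38·2.89/0.11)^(1/0.62) ≈ 40.9031.
y_gold = 2.89·40.9031^0.38 ≈ 11.8404, c_gold = y_gold − 0.11·k_gold ≈ 7.3410.
Gain: Δc = 7.3410 − 6.4442 ≈ 0.8968.

Δc ≈ 0.897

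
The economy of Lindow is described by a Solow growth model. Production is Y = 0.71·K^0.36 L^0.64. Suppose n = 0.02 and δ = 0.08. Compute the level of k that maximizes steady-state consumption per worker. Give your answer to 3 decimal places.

k_gold ≈ 4.333

n + δ = 0.02 + 0.08 = 0.1.
Maximizing c = f(k) − (n+δ)·k gives f'(k) = n+δ, i.e. 0.36·0.71·k^(0.36−1) = 0.1, so k_gold = (0.36·0.71/0.1)^(1/0.64) ≈ 4.3333.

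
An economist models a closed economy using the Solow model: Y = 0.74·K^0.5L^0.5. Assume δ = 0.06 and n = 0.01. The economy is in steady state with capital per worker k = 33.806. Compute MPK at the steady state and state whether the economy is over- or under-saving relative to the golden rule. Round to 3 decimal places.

over-saving; MPK ≈ 0.064

The effective depreciation rate is n + δ = 0.01 + 0.06 = 0.07.
MPK = 0.5·0.74·k^(0.5−1) = 0.5·0.74·33.806^(-0.5) ≈ 0.0636.
MPK < 0.07, so the economy is dynamically inefficient (over-saving).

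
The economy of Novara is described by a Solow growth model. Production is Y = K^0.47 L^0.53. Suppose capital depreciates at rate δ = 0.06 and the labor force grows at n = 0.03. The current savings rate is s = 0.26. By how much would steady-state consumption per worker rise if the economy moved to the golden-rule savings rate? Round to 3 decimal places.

The effective depreciation rate is n + δ = 0.03 + 0.06 = 0.09.
Current steady state (s = 0.26): k* = (0.26/0.09)^(1/0.53) ≈ 7.4012, y* = 7.4012^0.47 ≈ 2.5620, c* = (1−0.26)·2.5620 ≈ 1.8959.
Setting f'(k) = n+δ gives 0.47·k^(0.47−1) = 0.09, hence k_gold = (0.47/0.09)^(1/0.53) ≈ 22.6175.
y_gold = 22.6175^0.47 ≈ 4.3310, c_gold = y_gold − 0.09·k_gold ≈ 2.2954.
Gain: Δc = 2.2954 − 1.8959 ≈ 0.3996.

Δc ≈ 0.400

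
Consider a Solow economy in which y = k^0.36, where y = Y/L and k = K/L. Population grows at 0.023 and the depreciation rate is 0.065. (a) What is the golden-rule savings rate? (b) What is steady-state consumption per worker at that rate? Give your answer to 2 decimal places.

(a) s_gold = 0.36; (b) c_gold ≈ 1.41

Capital per worker breaks even when investment replaces (n + δ)·k; here n + δ = 0.088.
For Cobb-Douglas, s_gold equals capital's share: s_gold = 0.36.
Setting f'(k) = n+δ gives 0.36·k^(0.36−1) = 0.088, hence k_gold = (0.36/0.088)^(1/0.64) ≈ 9.0358.
y_gold = 9.0358^0.36 ≈ 2.2088; c_gold = (1−0.36)·y_gold ≈ 1.4136.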